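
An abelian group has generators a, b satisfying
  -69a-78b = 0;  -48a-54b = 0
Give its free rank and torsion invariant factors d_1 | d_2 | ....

rank_ℚ(R)=2; free=2−2=0
SNF(R) diag = [3, 6] → torsion [3, 6]

Answer: M ≅ ℤ/3 ⊕ ℤ/6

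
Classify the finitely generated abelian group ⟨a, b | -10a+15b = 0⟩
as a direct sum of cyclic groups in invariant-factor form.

rank_ℚ(R)=1; free=2−1=1
SNF(R) diag = [5] → torsion [5]

Answer: M ≅ ℤ^1 ⊕ ℤ/5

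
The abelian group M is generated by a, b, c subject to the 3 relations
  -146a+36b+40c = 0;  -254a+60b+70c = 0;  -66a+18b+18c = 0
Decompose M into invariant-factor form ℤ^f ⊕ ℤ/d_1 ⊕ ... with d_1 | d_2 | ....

Answer: M ≅ ℤ/2 ⊕ ℤ/6 ⊕ ℤ/6

Derivation:
rank_ℚ(R)=3; free=3−3=0
SNF(R) diag = [2, 6, 6] → torsion [2, 6, 6]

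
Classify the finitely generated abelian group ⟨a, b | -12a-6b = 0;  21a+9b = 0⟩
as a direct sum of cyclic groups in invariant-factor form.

Answer: M ≅ ℤ/3 ⊕ ℤ/6

Derivation:
rank_ℚ(R)=2; free=2−2=0
SNF(R) diag = [3, 6] → torsion [3, 6]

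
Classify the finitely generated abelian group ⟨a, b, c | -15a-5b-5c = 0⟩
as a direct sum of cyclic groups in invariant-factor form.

rank_ℚ(R)=1; free=3−1=2
SNF(R) diag = [5] → torsion [5]

Answer: M ≅ ℤ^2 ⊕ ℤ/5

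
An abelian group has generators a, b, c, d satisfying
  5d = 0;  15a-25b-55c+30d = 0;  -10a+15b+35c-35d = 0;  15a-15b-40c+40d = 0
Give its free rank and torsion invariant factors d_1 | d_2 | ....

Answer: M ≅ ℤ/5 ⊕ ℤ/5 ⊕ ℤ/5 ⊕ ℤ/5

Derivation:
rank_ℚ(R)=4; free=4−4=0
SNF(R) diag = [5, 5, 5, 5] → torsion [5, 5, 5, 5]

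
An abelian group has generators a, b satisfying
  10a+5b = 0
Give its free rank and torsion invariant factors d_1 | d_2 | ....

rank_ℚ(R)=1; free=2−1=1
SNF(R) diag = [5] → torsion [5]

Answer: M ≅ ℤ^1 ⊕ ℤ/5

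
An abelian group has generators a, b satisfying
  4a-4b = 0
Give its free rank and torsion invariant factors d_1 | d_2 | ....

Answer: M ≅ ℤ^1 ⊕ ℤ/4

Derivation:
rank_ℚ(R)=1; free=2−1=1
SNF(R) diag = [4] → torsion [4]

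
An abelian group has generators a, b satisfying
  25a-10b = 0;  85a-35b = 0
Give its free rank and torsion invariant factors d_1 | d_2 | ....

Answer: M ≅ ℤ/5 ⊕ ℤ/5

Derivation:
rank_ℚ(R)=2; free=2−2=0
SNF(R) diag = [5, 5] → torsion [5, 5]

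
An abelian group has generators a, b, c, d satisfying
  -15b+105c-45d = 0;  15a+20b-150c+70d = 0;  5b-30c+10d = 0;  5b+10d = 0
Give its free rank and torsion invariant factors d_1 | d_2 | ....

rank_ℚ(R)=4; free=4−4=0
SNF(R) diag = [5, 15, 15, 30] → torsion [5, 15, 15, 30]

Answer: M ≅ ℤ/5 ⊕ ℤ/15 ⊕ ℤ/15 ⊕ ℤ/30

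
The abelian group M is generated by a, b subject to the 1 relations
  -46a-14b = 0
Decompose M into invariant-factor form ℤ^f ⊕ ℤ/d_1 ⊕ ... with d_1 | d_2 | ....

rank_ℚ(R)=1; free=2−1=1
SNF(R) diag = [2] → torsion [2]

Answer: M ≅ ℤ^1 ⊕ ℤ/2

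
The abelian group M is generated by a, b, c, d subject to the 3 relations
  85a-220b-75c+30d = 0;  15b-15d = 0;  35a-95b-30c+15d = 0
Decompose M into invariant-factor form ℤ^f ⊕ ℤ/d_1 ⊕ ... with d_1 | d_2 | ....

Answer: M ≅ ℤ^1 ⊕ ℤ/5 ⊕ ℤ/15 ⊕ ℤ/15

Derivation:
rank_ℚ(R)=3; free=4−3=1
SNF(R) diag = [5, 15, 15] → torsion [5, 15, 15]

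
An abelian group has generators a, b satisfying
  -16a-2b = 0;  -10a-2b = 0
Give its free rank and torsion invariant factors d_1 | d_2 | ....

Answer: M ≅ ℤ/2 ⊕ ℤ/6

Derivation:
rank_ℚ(R)=2; free=2−2=0
SNF(R) diag = [2, 6] → torsion [2, 6]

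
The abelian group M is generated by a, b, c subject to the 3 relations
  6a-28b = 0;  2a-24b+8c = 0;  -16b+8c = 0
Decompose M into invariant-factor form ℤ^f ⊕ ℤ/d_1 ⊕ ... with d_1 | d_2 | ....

Answer: M ≅ ℤ/2 ⊕ ℤ/4 ⊕ ℤ/8

Derivation:
rank_ℚ(R)=3; free=3−3=0
SNF(R) diag = [2, 4, 8] → torsion [2, 4, 8]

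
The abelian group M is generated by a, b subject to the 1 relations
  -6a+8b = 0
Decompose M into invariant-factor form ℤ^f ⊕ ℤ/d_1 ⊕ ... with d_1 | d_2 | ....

rank_ℚ(R)=1; free=2−1=1
SNF(R) diag = [2] → torsion [2]

Answer: M ≅ ℤ^1 ⊕ ℤ/2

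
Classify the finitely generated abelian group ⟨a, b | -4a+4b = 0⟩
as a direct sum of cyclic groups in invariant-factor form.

rank_ℚ(R)=1; free=2−1=1
SNF(R) diag = [4] → torsion [4]

Answer: M ≅ ℤ^1 ⊕ ℤ/4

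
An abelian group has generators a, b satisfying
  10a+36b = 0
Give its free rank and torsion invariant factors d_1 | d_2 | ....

Answer: M ≅ ℤ^1 ⊕ ℤ/2

Derivation:
rank_ℚ(R)=1; free=2−1=1
SNF(R) diag = [2] → torsion [2]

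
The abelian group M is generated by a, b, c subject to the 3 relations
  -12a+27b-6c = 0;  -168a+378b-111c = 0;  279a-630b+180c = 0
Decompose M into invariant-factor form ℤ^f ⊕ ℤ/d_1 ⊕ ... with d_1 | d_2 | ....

Answer: M ≅ ℤ/3 ⊕ ℤ/9 ⊕ ℤ/27

Derivation:
rank_ℚ(R)=3; free=3−3=0
SNF(R) diag = [3, 9, 27] → torsion [3, 9, 27]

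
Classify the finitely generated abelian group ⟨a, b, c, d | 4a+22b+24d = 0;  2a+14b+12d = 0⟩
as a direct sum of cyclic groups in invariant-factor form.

Answer: M ≅ ℤ^2 ⊕ ℤ/2 ⊕ ℤ/6

Derivation:
rank_ℚ(R)=2; free=4−2=2
SNF(R) diag = [2, 6] → torsion [2, 6]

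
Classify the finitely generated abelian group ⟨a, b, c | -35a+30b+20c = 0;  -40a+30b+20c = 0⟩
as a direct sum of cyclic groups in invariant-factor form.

Answer: M ≅ ℤ^1 ⊕ ℤ/5 ⊕ ℤ/10

Derivation:
rank_ℚ(R)=2; free=3−2=1
SNF(R) diag = [5, 10] → torsion [5, 10]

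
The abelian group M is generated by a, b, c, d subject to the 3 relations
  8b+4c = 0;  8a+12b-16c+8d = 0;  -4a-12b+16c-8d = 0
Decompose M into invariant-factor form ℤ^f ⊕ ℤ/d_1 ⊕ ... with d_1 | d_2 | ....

rank_ℚ(R)=3; free=4−3=1
SNF(R) diag = [4, 4, 4] → torsion [4, 4, 4]

Answer: M ≅ ℤ^1 ⊕ ℤ/4 ⊕ ℤ/4 ⊕ ℤ/4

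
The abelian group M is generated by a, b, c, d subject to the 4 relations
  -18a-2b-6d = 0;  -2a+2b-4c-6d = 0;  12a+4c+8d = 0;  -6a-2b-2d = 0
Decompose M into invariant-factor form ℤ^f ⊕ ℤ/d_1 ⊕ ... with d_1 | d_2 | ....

rank_ℚ(R)=4; free=4−4=0
SNF(R) diag = [2, 4, 4, 4] → torsion [2, 4, 4, 4]

Answer: M ≅ ℤ/2 ⊕ ℤ/4 ⊕ ℤ/4 ⊕ ℤ/4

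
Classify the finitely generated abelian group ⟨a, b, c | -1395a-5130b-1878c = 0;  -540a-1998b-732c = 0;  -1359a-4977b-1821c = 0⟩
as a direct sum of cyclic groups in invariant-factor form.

Answer: M ≅ ℤ/3 ⊕ ℤ/9 ⊕ ℤ/18

Derivation:
rank_ℚ(R)=3; free=3−3=0
SNF(R) diag = [3, 9, 18] → torsion [3, 9, 18]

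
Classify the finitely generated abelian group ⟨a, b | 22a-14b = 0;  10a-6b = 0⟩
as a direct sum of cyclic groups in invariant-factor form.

Answer: M ≅ ℤ/2 ⊕ ℤ/4

Derivation:
rank_ℚ(R)=2; free=2−2=0
SNF(R) diag = [2, 4] → torsion [2, 4]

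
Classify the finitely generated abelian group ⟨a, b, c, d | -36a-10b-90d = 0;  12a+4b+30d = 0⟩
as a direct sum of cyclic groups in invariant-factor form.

Answer: M ≅ ℤ^2 ⊕ ℤ/2 ⊕ ℤ/6

Derivation:
rank_ℚ(R)=2; free=4−2=2
SNF(R) diag = [2, 6] → torsion [2, 6]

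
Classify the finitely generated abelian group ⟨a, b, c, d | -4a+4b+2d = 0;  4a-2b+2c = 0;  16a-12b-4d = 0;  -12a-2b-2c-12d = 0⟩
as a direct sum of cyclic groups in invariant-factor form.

Answer: M ≅ ℤ/2 ⊕ ℤ/2 ⊕ ℤ/4 ⊕ ℤ/8

Derivation:
rank_ℚ(R)=4; free=4−4=0
SNF(R) diag = [2, 2, 4, 8] → torsion [2, 2, 4, 8]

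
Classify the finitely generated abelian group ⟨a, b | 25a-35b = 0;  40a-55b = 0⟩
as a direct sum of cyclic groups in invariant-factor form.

rank_ℚ(R)=2; free=2−2=0
SNF(R) diag = [5, 5] → torsion [5, 5]

Answer: M ≅ ℤ/5 ⊕ ℤ/5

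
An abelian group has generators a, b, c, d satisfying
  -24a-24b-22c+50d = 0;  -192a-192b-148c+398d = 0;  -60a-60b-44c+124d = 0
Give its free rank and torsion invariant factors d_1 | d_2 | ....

Answer: M ≅ ℤ^1 ⊕ ℤ/2 ⊕ ℤ/6 ⊕ ℤ/12

Derivation:
rank_ℚ(R)=3; free=4−3=1
SNF(R) diag = [2, 6, 12] → torsion [2, 6, 12]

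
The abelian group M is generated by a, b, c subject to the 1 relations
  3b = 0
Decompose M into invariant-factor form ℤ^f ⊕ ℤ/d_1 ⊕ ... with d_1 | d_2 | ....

rank_ℚ(R)=1; free=3−1=2
SNF(R) diag = [3] → torsion [3]

Answer: M ≅ ℤ^2 ⊕ ℤ/3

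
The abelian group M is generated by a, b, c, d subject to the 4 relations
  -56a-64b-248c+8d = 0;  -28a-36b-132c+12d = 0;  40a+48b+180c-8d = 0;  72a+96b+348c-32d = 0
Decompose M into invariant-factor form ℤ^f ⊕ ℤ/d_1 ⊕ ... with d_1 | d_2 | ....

rank_ℚ(R)=4; free=4−4=0
SNF(R) diag = [4, 4, 8, 24] → torsion [4, 4, 8, 24]

Answer: M ≅ ℤ/4 ⊕ ℤ/4 ⊕ ℤ/8 ⊕ ℤ/24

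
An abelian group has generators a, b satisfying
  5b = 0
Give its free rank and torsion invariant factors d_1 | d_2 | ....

rank_ℚ(R)=1; free=2−1=1
SNF(R) diag = [5] → torsion [5]

Answer: M ≅ ℤ^1 ⊕ ℤ/5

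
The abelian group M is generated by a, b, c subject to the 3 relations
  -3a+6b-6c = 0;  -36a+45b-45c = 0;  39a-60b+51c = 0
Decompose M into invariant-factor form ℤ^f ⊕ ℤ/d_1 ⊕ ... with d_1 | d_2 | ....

Answer: M ≅ ℤ/3 ⊕ ℤ/9 ⊕ ℤ/27

Derivation:
rank_ℚ(R)=3; free=3−3=0
SNF(R) diag = [3, 9, 27] → torsion [3, 9, 27]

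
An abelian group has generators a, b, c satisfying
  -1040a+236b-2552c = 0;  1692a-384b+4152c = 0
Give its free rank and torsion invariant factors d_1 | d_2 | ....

Answer: M ≅ ℤ^1 ⊕ ℤ/4 ⊕ ℤ/12

Derivation:
rank_ℚ(R)=2; free=3−2=1
SNF(R) diag = [4, 12] → torsion [4, 12]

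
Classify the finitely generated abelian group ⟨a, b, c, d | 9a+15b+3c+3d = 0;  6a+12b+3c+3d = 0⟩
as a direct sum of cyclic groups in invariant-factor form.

Answer: M ≅ ℤ^2 ⊕ ℤ/3 ⊕ ℤ/3

Derivation:
rank_ℚ(R)=2; free=4−2=2
SNF(R) diag = [3, 3] → torsion [3, 3]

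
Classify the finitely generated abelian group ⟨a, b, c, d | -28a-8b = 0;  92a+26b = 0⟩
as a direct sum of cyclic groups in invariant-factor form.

Answer: M ≅ ℤ^2 ⊕ ℤ/2 ⊕ ℤ/4

Derivation:
rank_ℚ(R)=2; free=4−2=2
SNF(R) diag = [2, 4] → torsion [2, 4]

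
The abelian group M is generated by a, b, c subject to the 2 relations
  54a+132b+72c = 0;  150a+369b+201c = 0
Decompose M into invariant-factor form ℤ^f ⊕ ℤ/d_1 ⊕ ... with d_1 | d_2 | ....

rank_ℚ(R)=2; free=3−2=1
SNF(R) diag = [3, 6] → torsion [3, 6]

Answer: M ≅ ℤ^1 ⊕ ℤ/3 ⊕ ℤ/6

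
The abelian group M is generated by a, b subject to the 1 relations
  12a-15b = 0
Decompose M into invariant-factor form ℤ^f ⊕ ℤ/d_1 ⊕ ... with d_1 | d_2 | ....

Answer: M ≅ ℤ^1 ⊕ ℤ/3

Derivation:
rank_ℚ(R)=1; free=2−1=1
SNF(R) diag = [3] → torsion [3]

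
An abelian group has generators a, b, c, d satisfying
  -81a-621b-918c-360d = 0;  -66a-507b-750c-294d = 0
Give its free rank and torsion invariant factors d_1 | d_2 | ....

rank_ℚ(R)=2; free=4−2=2
SNF(R) diag = [3, 9] → torsion [3, 9]

Answer: M ≅ ℤ^2 ⊕ ℤ/3 ⊕ ℤ/9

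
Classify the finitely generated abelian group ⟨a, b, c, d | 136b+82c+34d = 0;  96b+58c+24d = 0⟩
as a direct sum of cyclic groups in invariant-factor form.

rank_ℚ(R)=2; free=4−2=2
SNF(R) diag = [2, 2] → torsion [2, 2]

Answer: M ≅ ℤ^2 ⊕ ℤ/2 ⊕ ℤ/2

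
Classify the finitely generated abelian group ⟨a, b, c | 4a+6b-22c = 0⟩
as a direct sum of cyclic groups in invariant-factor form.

Answer: M ≅ ℤ^2 ⊕ ℤ/2

Derivation:
rank_ℚ(R)=1; free=3−1=2
SNF(R) diag = [2] → torsion [2]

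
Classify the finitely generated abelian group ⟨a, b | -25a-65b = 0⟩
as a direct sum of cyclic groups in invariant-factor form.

rank_ℚ(R)=1; free=2−1=1
SNF(R) diag = [5] → torsion [5]

Answer: M ≅ ℤ^1 ⊕ ℤ/5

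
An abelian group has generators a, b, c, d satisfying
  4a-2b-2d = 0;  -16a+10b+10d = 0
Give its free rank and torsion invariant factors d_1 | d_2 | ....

rank_ℚ(R)=2; free=4−2=2
SNF(R) diag = [2, 4] → torsion [2, 4]

Answer: M ≅ ℤ^2 ⊕ ℤ/2 ⊕ ℤ/4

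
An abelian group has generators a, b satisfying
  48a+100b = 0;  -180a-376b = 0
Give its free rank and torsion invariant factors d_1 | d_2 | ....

Answer: M ≅ ℤ/4 ⊕ ℤ/12

Derivation:
rank_ℚ(R)=2; free=2−2=0
SNF(R) diag = [4, 12] → torsion [4, 12]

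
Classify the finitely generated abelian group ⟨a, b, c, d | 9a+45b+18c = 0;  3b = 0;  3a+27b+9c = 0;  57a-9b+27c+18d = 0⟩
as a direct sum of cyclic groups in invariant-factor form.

rank_ℚ(R)=4; free=4−4=0
SNF(R) diag = [3, 3, 9, 18] → torsion [3, 3, 9, 18]

Answer: M ≅ ℤ/3 ⊕ ℤ/3 ⊕ ℤ/9 ⊕ ℤ/18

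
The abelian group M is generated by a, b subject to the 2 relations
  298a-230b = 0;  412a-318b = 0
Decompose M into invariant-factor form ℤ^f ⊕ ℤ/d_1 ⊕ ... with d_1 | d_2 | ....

Answer: M ≅ ℤ/2 ⊕ ℤ/2

Derivation:
rank_ℚ(R)=2; free=2−2=0
SNF(R) diag = [2, 2] → torsion [2, 2]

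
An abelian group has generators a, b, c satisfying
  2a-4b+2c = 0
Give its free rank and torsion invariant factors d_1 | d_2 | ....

rank_ℚ(R)=1; free=3−1=2
SNF(R) diag = [2] → torsion [2]

Answer: M ≅ ℤ^2 ⊕ ℤ/2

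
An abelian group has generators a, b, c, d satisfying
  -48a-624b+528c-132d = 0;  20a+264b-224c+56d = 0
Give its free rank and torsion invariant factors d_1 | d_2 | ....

Answer: M ≅ ℤ^2 ⊕ ℤ/4 ⊕ ℤ/12

Derivation:
rank_ℚ(R)=2; free=4−2=2
SNF(R) diag = [4, 12] → torsion [4, 12]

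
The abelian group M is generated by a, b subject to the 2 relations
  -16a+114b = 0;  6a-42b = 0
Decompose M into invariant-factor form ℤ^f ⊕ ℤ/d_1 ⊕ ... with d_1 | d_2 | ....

rank_ℚ(R)=2; free=2−2=0
SNF(R) diag = [2, 6] → torsion [2, 6]

Answer: M ≅ ℤ/2 ⊕ ℤ/6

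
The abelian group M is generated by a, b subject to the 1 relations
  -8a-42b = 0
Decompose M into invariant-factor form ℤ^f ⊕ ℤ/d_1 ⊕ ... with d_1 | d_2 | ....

rank_ℚ(R)=1; free=2−1=1
SNF(R) diag = [2] → torsion [2]

Answer: M ≅ ℤ^1 ⊕ ℤ/2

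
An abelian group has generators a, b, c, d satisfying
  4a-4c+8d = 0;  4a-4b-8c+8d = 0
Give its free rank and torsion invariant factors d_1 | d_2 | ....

rank_ℚ(R)=2; free=4−2=2
SNF(R) diag = [4, 4] → torsion [4, 4]

Answer: M ≅ ℤ^2 ⊕ ℤ/4 ⊕ ℤ/4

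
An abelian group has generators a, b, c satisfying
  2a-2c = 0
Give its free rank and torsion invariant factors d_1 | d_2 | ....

rank_ℚ(R)=1; free=3−1=2
SNF(R) diag = [2] → torsion [2]

Answer: M ≅ ℤ^2 ⊕ ℤ/2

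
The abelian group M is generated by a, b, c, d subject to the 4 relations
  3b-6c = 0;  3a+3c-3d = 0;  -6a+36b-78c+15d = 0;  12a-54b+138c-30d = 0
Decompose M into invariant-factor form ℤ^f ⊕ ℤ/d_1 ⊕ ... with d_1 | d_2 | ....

Answer: M ≅ ℤ/3 ⊕ ℤ/3 ⊕ ℤ/9 ⊕ ℤ/18

Derivation:
rank_ℚ(R)=4; free=4−4=0
SNF(R) diag = [3, 3, 9, 18] → torsion [3, 3, 9, 18]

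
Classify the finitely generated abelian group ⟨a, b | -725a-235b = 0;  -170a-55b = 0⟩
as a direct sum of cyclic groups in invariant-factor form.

Answer: M ≅ ℤ/5 ⊕ ℤ/15

Derivation:
rank_ℚ(R)=2; free=2−2=0
SNF(R) diag = [5, 15] → torsion [5, 15]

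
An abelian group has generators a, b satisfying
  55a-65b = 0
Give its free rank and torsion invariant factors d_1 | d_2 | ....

rank_ℚ(R)=1; free=2−1=1
SNF(R) diag = [5] → torsion [5]

Answer: M ≅ ℤ^1 ⊕ ℤ/5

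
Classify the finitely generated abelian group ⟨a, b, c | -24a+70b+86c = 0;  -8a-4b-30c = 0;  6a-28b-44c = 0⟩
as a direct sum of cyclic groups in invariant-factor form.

rank_ℚ(R)=3; free=3−3=0
SNF(R) diag = [2, 2, 6] → torsion [2, 2, 6]

Answer: M ≅ ℤ/2 ⊕ ℤ/2 ⊕ ℤ/6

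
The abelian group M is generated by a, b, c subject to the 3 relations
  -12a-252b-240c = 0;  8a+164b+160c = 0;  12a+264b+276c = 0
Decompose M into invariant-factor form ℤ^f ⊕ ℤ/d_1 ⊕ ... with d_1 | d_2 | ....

rank_ℚ(R)=3; free=3−3=0
SNF(R) diag = [4, 12, 36] → torsion [4, 12, 36]

Answer: M ≅ ℤ/4 ⊕ ℤ/12 ⊕ ℤ/36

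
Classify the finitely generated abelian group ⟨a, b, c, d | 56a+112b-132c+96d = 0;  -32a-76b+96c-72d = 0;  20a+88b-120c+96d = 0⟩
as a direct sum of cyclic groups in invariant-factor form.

Answer: M ≅ ℤ^1 ⊕ ℤ/4 ⊕ ℤ/12 ⊕ ℤ/12

Derivation:
rank_ℚ(R)=3; free=4−3=1
SNF(R) diag = [4, 12, 12] → torsion [4, 12, 12]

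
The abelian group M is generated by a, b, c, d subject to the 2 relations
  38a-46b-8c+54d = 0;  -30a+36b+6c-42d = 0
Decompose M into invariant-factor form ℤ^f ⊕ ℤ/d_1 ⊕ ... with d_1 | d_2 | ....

Answer: M ≅ ℤ^2 ⊕ ℤ/2 ⊕ ℤ/6

Derivation:
rank_ℚ(R)=2; free=4−2=2
SNF(R) diag = [2, 6] → torsion [2, 6]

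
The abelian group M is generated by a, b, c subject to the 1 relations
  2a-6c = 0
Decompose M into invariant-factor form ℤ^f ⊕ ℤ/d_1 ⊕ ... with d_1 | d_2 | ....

rank_ℚ(R)=1; free=3−1=2
SNF(R) diag = [2] → torsion [2]

Answer: M ≅ ℤ^2 ⊕ ℤ/2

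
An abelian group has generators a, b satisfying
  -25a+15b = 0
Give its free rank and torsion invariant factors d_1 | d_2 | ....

rank_ℚ(R)=1; free=2−1=1
SNF(R) diag = [5] → torsion [5]

Answer: M ≅ ℤ^1 ⊕ ℤ/5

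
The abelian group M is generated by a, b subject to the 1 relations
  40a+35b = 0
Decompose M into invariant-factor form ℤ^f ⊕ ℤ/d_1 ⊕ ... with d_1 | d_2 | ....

Answer: M ≅ ℤ^1 ⊕ ℤ/5

Derivation:
rank_ℚ(R)=1; free=2−1=1
SNF(R) diag = [5] → torsion [5]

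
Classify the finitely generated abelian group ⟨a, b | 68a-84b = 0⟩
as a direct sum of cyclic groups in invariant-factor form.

Answer: M ≅ ℤ^1 ⊕ ℤ/4

Derivation:
rank_ℚ(R)=1; free=2−1=1
SNF(R) diag = [4] → torsion [4]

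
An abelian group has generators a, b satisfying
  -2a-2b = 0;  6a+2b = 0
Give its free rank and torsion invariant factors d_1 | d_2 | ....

rank_ℚ(R)=2; free=2−2=0
SNF(R) diag = [2, 4] → torsion [2, 4]

Answer: M ≅ ℤ/2 ⊕ ℤ/4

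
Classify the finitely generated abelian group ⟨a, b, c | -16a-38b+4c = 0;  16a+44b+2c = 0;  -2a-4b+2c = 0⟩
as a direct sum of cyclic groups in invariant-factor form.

Answer: M ≅ ℤ/2 ⊕ ℤ/6 ⊕ ℤ/6

Derivation:
rank_ℚ(R)=3; free=3−3=0
SNF(R) diag = [2, 6, 6] → torsion [2, 6, 6]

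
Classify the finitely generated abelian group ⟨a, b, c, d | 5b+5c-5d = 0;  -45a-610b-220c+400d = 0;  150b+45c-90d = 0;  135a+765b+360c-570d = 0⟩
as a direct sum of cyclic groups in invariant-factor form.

Answer: M ≅ ℤ/5 ⊕ ℤ/15 ⊕ ℤ/15 ⊕ ℤ/45

Derivation:
rank_ℚ(R)=4; free=4−4=0
SNF(R) diag = [5, 15, 15, 45] → torsion [5, 15, 15, 45]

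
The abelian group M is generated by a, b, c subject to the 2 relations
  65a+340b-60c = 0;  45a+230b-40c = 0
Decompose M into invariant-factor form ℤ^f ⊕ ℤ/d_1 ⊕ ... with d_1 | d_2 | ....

Answer: M ≅ ℤ^1 ⊕ ℤ/5 ⊕ ℤ/10

Derivation:
rank_ℚ(R)=2; free=3−2=1
SNF(R) diag = [5, 10] → torsion [5, 10]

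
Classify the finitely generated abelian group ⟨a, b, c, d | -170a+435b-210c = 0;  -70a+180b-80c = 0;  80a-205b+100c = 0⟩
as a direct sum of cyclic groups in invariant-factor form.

Answer: M ≅ ℤ^1 ⊕ ℤ/5 ⊕ ℤ/10 ⊕ ℤ/10

Derivation:
rank_ℚ(R)=3; free=4−3=1
SNF(R) diag = [5, 10, 10] → torsion [5, 10, 10]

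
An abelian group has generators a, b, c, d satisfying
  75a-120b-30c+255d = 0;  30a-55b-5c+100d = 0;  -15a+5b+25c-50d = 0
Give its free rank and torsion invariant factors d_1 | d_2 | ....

rank_ℚ(R)=3; free=4−3=1
SNF(R) diag = [5, 15, 45] → torsion [5, 15, 45]

Answer: M ≅ ℤ^1 ⊕ ℤ/5 ⊕ ℤ/15 ⊕ ℤ/45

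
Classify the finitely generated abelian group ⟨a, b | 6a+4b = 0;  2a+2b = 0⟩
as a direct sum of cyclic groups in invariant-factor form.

rank_ℚ(R)=2; free=2−2=0
SNF(R) diag = [2, 2] → torsion [2, 2]

Answer: M ≅ ℤ/2 ⊕ ℤ/2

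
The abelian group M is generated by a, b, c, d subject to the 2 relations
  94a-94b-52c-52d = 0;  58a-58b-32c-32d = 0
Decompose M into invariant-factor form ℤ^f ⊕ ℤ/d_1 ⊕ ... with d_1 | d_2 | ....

Answer: M ≅ ℤ^2 ⊕ ℤ/2 ⊕ ℤ/4

Derivation:
rank_ℚ(R)=2; free=4−2=2
SNF(R) diag = [2, 4] → torsion [2, 4]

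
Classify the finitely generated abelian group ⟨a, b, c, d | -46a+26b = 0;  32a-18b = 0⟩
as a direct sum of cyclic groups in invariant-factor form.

Answer: M ≅ ℤ^2 ⊕ ℤ/2 ⊕ ℤ/2

Derivation:
rank_ℚ(R)=2; free=4−2=2
SNF(R) diag = [2, 2] → torsion [2, 2]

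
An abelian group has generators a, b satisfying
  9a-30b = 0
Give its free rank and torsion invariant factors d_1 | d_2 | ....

Answer: M ≅ ℤ^1 ⊕ ℤ/3

Derivation:
rank_ℚ(R)=1; free=2−1=1
SNF(R) diag = [3] → torsion [3]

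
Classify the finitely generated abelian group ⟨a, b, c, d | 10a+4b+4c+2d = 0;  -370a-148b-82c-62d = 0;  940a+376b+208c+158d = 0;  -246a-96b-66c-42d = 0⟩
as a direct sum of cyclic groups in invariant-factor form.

rank_ℚ(R)=4; free=4−4=0
SNF(R) diag = [2, 6, 6, 12] → torsion [2, 6, 6, 12]

Answer: M ≅ ℤ/2 ⊕ ℤ/6 ⊕ ℤ/6 ⊕ ℤ/12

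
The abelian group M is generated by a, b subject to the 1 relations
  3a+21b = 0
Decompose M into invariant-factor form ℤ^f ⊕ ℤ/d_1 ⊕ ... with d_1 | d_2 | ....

rank_ℚ(R)=1; free=2−1=1
SNF(R) diag = [3] → torsion [3]

Answer: M ≅ ℤ^1 ⊕ ℤ/3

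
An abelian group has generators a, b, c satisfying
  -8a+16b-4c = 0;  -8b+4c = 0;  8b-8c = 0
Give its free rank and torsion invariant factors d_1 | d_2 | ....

rank_ℚ(R)=3; free=3−3=0
SNF(R) diag = [4, 8, 8] → torsion [4, 8, 8]

Answer: M ≅ ℤ/4 ⊕ ℤ/8 ⊕ ℤ/8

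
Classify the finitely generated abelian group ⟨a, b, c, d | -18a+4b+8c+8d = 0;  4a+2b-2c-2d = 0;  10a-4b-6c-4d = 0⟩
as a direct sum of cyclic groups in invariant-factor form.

Answer: M ≅ ℤ^1 ⊕ ℤ/2 ⊕ ℤ/2 ⊕ ℤ/2

Derivation:
rank_ℚ(R)=3; free=4−3=1
SNF(R) diag = [2, 2, 2] → torsion [2, 2, 2]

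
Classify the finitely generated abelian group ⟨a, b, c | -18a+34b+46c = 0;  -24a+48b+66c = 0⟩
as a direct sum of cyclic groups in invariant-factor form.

Answer: M ≅ ℤ^1 ⊕ ℤ/2 ⊕ ℤ/6

Derivation:
rank_ℚ(R)=2; free=3−2=1
SNF(R) diag = [2, 6] → torsion [2, 6]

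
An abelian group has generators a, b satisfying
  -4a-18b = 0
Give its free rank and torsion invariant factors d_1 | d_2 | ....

rank_ℚ(R)=1; free=2−1=1
SNF(R) diag = [2] → torsion [2]

Answer: M ≅ ℤ^1 ⊕ ℤ/2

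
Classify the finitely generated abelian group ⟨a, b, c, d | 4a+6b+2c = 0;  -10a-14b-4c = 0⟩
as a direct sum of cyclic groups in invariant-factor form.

Answer: M ≅ ℤ^2 ⊕ ℤ/2 ⊕ ℤ/2

Derivation:
rank_ℚ(R)=2; free=4−2=2
SNF(R) diag = [2, 2] → torsion [2, 2]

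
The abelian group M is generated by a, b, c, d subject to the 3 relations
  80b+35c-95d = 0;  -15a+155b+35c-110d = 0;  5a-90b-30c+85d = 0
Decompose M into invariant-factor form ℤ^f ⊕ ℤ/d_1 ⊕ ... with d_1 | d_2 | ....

rank_ℚ(R)=3; free=4−3=1
SNF(R) diag = [5, 5, 15] → torsion [5, 5, 15]

Answer: M ≅ ℤ^1 ⊕ ℤ/5 ⊕ ℤ/5 ⊕ ℤ/15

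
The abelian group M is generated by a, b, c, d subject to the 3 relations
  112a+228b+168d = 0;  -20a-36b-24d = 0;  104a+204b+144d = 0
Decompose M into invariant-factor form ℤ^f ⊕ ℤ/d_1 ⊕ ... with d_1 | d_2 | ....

Answer: M ≅ ℤ^1 ⊕ ℤ/4 ⊕ ℤ/12 ⊕ ℤ/24

Derivation:
rank_ℚ(R)=3; free=4−3=1
SNF(R) diag = [4, 12, 24] → torsion [4, 12, 24]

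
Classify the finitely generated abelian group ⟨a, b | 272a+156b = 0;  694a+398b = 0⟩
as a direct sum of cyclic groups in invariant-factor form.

rank_ℚ(R)=2; free=2−2=0
SNF(R) diag = [2, 4] → torsion [2, 4]

Answer: M ≅ ℤ/2 ⊕ ℤ/4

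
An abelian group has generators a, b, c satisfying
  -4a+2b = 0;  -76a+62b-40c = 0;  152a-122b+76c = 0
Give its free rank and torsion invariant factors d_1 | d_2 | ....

rank_ℚ(R)=3; free=3−3=0
SNF(R) diag = [2, 4, 8] → torsion [2, 4, 8]

Answer: M ≅ ℤ/2 ⊕ ℤ/4 ⊕ ℤ/8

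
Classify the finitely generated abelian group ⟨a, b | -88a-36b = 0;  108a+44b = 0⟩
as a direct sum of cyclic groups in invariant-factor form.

rank_ℚ(R)=2; free=2−2=0
SNF(R) diag = [4, 4] → torsion [4, 4]

Answer: M ≅ ℤ/4 ⊕ ℤ/4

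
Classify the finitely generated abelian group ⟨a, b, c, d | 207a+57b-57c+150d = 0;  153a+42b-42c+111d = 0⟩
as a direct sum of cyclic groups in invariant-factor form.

rank_ℚ(R)=2; free=4−2=2
SNF(R) diag = [3, 9] → torsion [3, 9]

Answer: M ≅ ℤ^2 ⊕ ℤ/3 ⊕ ℤ/9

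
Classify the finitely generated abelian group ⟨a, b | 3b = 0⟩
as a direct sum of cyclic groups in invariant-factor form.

rank_ℚ(R)=1; free=2−1=1
SNF(R) diag = [3] → torsion [3]

Answer: M ≅ ℤ^1 ⊕ ℤ/3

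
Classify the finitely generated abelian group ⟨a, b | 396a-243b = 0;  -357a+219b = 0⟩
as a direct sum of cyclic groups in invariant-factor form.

Answer: M ≅ ℤ/3 ⊕ ℤ/9

Derivation:
rank_ℚ(R)=2; free=2−2=0
SNF(R) diag = [3, 9] → torsion [3, 9]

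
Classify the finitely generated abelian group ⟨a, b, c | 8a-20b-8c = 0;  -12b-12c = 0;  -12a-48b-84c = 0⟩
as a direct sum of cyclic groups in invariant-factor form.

Answer: M ≅ ℤ/4 ⊕ ℤ/12 ⊕ ℤ/36

Derivation:
rank_ℚ(R)=3; free=3−3=0
SNF(R) diag = [4, 12, 36] → torsion [4, 12, 36]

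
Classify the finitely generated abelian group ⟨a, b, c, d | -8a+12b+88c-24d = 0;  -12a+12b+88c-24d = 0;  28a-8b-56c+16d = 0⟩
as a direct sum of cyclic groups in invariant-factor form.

Answer: M ≅ ℤ^1 ⊕ ℤ/4 ⊕ ℤ/4 ⊕ ℤ/8

Derivation:
rank_ℚ(R)=3; free=4−3=1
SNF(R) diag = [4, 4, 8] → torsion [4, 4, 8]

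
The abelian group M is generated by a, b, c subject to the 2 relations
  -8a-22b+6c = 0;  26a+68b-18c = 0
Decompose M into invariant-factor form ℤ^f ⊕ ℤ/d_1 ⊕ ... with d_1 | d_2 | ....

rank_ℚ(R)=2; free=3−2=1
SNF(R) diag = [2, 2] → torsion [2, 2]

Answer: M ≅ ℤ^1 ⊕ ℤ/2 ⊕ ℤ/2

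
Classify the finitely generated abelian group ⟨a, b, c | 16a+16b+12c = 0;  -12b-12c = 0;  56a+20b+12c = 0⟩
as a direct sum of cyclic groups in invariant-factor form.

Answer: M ≅ ℤ/4 ⊕ ℤ/12 ⊕ ℤ/24

Derivation:
rank_ℚ(R)=3; free=3−3=0
SNF(R) diag = [4, 12, 24] → torsion [4, 12, 24]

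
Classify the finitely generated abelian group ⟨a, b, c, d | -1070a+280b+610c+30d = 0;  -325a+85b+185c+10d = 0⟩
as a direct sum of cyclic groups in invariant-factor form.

Answer: M ≅ ℤ^2 ⊕ ℤ/5 ⊕ ℤ/10

Derivation:
rank_ℚ(R)=2; free=4−2=2
SNF(R) diag = [5, 10] → torsion [5, 10]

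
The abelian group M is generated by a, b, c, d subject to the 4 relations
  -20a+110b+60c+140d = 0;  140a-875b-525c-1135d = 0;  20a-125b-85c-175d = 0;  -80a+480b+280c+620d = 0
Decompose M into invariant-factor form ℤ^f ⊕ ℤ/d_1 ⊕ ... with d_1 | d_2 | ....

Answer: M ≅ ℤ/5 ⊕ ℤ/10 ⊕ ℤ/20 ⊕ ℤ/20

Derivation:
rank_ℚ(R)=4; free=4−4=0
SNF(R) diag = [5, 10, 20, 20] → torsion [5, 10, 20, 20]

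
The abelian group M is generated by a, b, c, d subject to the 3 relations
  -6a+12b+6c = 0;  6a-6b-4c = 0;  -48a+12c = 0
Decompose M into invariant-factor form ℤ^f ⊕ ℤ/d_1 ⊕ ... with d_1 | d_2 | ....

Answer: M ≅ ℤ^1 ⊕ ℤ/2 ⊕ ℤ/6 ⊕ ℤ/12

Derivation:
rank_ℚ(R)=3; free=4−3=1
SNF(R) diag = [2, 6, 12] → torsion [2, 6, 12]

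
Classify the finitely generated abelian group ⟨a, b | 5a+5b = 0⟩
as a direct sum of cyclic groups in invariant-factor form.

rank_ℚ(R)=1; free=2−1=1
SNF(R) diag = [5] → torsion [5]

Answer: M ≅ ℤ^1 ⊕ ℤ/5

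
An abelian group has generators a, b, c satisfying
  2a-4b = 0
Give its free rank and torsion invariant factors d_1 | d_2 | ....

Answer: M ≅ ℤ^2 ⊕ ℤ/2

Derivation:
rank_ℚ(R)=1; free=3−1=2
SNF(R) diag = [2] → torsion [2]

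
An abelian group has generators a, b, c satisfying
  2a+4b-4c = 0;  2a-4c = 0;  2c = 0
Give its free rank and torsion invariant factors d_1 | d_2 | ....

rank_ℚ(R)=3; free=3−3=0
SNF(R) diag = [2, 2, 4] → torsion [2, 2, 4]

Answer: M ≅ ℤ/2 ⊕ ℤ/2 ⊕ ℤ/4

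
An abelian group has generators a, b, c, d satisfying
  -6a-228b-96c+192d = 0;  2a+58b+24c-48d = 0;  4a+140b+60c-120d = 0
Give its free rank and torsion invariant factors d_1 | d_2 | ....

Answer: M ≅ ℤ^1 ⊕ ℤ/2 ⊕ ℤ/6 ⊕ ℤ/12

Derivation:
rank_ℚ(R)=3; free=4−3=1
SNF(R) diag = [2, 6, 12] → torsion [2, 6, 12]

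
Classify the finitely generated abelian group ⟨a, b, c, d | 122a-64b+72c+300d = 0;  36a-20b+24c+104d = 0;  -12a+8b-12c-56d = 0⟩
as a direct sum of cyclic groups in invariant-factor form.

Answer: M ≅ ℤ^1 ⊕ ℤ/2 ⊕ ℤ/4 ⊕ ℤ/12

Derivation:
rank_ℚ(R)=3; free=4−3=1
SNF(R) diag = [2, 4, 12] → torsion [2, 4, 12]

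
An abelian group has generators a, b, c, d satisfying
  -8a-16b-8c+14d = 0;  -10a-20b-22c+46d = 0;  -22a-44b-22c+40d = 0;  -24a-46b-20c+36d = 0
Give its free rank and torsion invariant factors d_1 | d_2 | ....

Answer: M ≅ ℤ/2 ⊕ ℤ/2 ⊕ ℤ/6 ⊕ ℤ/12

Derivation:
rank_ℚ(R)=4; free=4−4=0
SNF(R) diag = [2, 2, 6, 12] → torsion [2, 2, 6, 12]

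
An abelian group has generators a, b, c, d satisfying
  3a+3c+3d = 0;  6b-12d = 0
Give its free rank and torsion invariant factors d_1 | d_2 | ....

Answer: M ≅ ℤ^2 ⊕ ℤ/3 ⊕ ℤ/6

Derivation:
rank_ℚ(R)=2; free=4−2=2
SNF(R) diag = [3, 6] → torsion [3, 6]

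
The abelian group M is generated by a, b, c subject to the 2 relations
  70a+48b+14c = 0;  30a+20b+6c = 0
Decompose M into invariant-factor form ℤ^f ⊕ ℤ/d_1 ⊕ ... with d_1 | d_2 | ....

rank_ℚ(R)=2; free=3−2=1
SNF(R) diag = [2, 4] → torsion [2, 4]

Answer: M ≅ ℤ^1 ⊕ ℤ/2 ⊕ ℤ/4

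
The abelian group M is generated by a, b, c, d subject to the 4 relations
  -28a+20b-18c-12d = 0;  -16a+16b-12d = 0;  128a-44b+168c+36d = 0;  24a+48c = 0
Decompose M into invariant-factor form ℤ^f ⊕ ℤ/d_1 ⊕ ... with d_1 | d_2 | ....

Answer: M ≅ ℤ/2 ⊕ ℤ/4 ⊕ ℤ/12 ⊕ ℤ/24

Derivation:
rank_ℚ(R)=4; free=4−4=0
SNF(R) diag = [2, 4, 12, 24] → torsion [2, 4, 12, 24]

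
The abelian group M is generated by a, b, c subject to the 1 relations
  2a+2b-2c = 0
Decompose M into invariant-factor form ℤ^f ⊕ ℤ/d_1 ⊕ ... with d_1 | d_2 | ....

rank_ℚ(R)=1; free=3−1=2
SNF(R) diag = [2] → torsion [2]

Answer: M ≅ ℤ^2 ⊕ ℤ/2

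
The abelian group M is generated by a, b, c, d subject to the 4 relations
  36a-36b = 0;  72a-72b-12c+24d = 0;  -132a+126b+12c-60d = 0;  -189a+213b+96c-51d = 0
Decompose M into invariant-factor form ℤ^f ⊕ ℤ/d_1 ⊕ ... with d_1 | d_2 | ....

rank_ℚ(R)=4; free=4−4=0
SNF(R) diag = [3, 6, 12, 36] → torsion [3, 6, 12, 36]

Answer: M ≅ ℤ/3 ⊕ ℤ/6 ⊕ ℤ/12 ⊕ ℤ/36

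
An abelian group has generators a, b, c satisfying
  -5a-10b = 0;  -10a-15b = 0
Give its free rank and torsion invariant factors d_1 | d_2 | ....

rank_ℚ(R)=2; free=3−2=1
SNF(R) diag = [5, 5] → torsion [5, 5]

Answer: M ≅ ℤ^1 ⊕ ℤ/5 ⊕ ℤ/5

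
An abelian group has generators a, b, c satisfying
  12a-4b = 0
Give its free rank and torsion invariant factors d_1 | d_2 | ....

rank_ℚ(R)=1; free=3−1=2
SNF(R) diag = [4] → torsion [4]

Answer: M ≅ ℤ^2 ⊕ ℤ/4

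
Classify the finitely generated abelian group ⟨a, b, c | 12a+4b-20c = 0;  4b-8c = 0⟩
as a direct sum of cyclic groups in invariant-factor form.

Answer: M ≅ ℤ^1 ⊕ ℤ/4 ⊕ ℤ/12

Derivation:
rank_ℚ(R)=2; free=3−2=1
SNF(R) diag = [4, 12] → torsion [4, 12]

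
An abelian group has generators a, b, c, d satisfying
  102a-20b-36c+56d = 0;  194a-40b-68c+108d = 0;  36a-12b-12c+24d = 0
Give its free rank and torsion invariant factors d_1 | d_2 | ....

Answer: M ≅ ℤ^1 ⊕ ℤ/2 ⊕ ℤ/4 ⊕ ℤ/12

Derivation:
rank_ℚ(R)=3; free=4−3=1
SNF(R) diag = [2, 4, 12] → torsion [2, 4, 12]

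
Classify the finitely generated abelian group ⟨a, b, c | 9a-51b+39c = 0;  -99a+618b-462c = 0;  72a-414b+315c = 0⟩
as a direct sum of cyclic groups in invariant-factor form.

rank_ℚ(R)=3; free=3−3=0
SNF(R) diag = [3, 9, 9] → torsion [3, 9, 9]

Answer: M ≅ ℤ/3 ⊕ ℤ/9 ⊕ ℤ/9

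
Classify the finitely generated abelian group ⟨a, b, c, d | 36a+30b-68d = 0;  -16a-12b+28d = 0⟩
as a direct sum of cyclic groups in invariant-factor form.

rank_ℚ(R)=2; free=4−2=2
SNF(R) diag = [2, 4] → torsion [2, 4]

Answer: M ≅ ℤ^2 ⊕ ℤ/2 ⊕ ℤ/4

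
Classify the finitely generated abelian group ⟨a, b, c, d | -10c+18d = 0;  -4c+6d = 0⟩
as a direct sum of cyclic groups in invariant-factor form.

Answer: M ≅ ℤ^2 ⊕ ℤ/2 ⊕ ℤ/6

Derivation:
rank_ℚ(R)=2; free=4−2=2
SNF(R) diag = [2, 6] → torsion [2, 6]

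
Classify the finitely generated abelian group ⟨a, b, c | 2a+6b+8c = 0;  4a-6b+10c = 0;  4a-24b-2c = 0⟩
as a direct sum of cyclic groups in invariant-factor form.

rank_ℚ(R)=3; free=3−3=0
SNF(R) diag = [2, 6, 18] → torsion [2, 6, 18]

Answer: M ≅ ℤ/2 ⊕ ℤ/6 ⊕ ℤ/18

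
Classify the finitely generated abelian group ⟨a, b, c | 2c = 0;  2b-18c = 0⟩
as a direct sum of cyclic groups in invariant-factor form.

rank_ℚ(R)=2; free=3−2=1
SNF(R) diag = [2, 2] → torsion [2, 2]

Answer: M ≅ ℤ^1 ⊕ ℤ/2 ⊕ ℤ/2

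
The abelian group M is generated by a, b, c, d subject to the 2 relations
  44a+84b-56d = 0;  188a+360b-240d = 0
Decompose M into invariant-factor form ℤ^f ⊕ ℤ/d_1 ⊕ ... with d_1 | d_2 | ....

Answer: M ≅ ℤ^2 ⊕ ℤ/4 ⊕ ℤ/4

Derivation:
rank_ℚ(R)=2; free=4−2=2
SNF(R) diag = [4, 4] → torsion [4, 4]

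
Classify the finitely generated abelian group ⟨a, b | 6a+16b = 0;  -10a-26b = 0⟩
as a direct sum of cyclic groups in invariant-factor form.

Answer: M ≅ ℤ/2 ⊕ ℤ/2

Derivation:
rank_ℚ(R)=2; free=2−2=0
SNF(R) diag = [2, 2] → torsion [2, 2]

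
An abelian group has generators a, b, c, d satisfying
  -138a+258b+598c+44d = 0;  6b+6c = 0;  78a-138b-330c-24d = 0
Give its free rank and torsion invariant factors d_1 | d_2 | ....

rank_ℚ(R)=3; free=4−3=1
SNF(R) diag = [2, 6, 12] → torsion [2, 6, 12]

Answer: M ≅ ℤ^1 ⊕ ℤ/2 ⊕ ℤ/6 ⊕ ℤ/12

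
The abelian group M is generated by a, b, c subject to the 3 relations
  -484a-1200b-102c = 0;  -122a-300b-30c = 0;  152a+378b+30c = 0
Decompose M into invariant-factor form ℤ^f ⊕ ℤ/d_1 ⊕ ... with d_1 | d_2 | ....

Answer: M ≅ ℤ/2 ⊕ ℤ/6 ⊕ ℤ/6

Derivation:
rank_ℚ(R)=3; free=3−3=0
SNF(R) diag = [2, 6, 6] → torsion [2, 6, 6]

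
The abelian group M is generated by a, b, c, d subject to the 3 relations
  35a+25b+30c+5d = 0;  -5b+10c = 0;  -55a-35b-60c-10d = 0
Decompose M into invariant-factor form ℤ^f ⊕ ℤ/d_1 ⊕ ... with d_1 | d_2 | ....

Answer: M ≅ ℤ^1 ⊕ ℤ/5 ⊕ ℤ/5 ⊕ ℤ/15

Derivation:
rank_ℚ(R)=3; free=4−3=1
SNF(R) diag = [5, 5, 15] → torsion [5, 5, 15]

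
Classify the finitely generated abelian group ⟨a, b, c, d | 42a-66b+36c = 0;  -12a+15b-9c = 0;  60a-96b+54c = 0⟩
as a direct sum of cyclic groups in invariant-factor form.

Answer: M ≅ ℤ^1 ⊕ ℤ/3 ⊕ ℤ/6 ⊕ ℤ/18

Derivation:
rank_ℚ(R)=3; free=4−3=1
SNF(R) diag = [3, 6, 18] → torsion [3, 6, 18]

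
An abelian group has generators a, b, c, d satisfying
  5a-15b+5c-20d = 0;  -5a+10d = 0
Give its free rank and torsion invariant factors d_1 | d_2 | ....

rank_ℚ(R)=2; free=4−2=2
SNF(R) diag = [5, 5] → torsion [5, 5]

Answer: M ≅ ℤ^2 ⊕ ℤ/5 ⊕ ℤ/5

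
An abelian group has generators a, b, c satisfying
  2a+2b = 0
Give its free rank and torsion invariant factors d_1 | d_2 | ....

Answer: M ≅ ℤ^2 ⊕ ℤ/2

Derivation:
rank_ℚ(R)=1; free=3−1=2
SNF(R) diag = [2] → torsion [2]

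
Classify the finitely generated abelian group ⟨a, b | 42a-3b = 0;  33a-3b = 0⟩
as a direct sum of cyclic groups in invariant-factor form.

rank_ℚ(R)=2; free=2−2=0
SNF(R) diag = [3, 9] → torsion [3, 9]

Answer: M ≅ ℤ/3 ⊕ ℤ/9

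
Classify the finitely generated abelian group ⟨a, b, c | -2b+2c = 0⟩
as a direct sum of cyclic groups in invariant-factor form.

rank_ℚ(R)=1; free=3−1=2
SNF(R) diag = [2] → torsion [2]

Answer: M ≅ ℤ^2 ⊕ ℤ/2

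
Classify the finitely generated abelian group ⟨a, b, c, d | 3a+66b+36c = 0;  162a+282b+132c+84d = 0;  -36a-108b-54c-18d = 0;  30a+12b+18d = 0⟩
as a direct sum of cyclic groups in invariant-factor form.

rank_ℚ(R)=4; free=4−4=0
SNF(R) diag = [3, 6, 18, 18] → torsion [3, 6, 18, 18]

Answer: M ≅ ℤ/3 ⊕ ℤ/6 ⊕ ℤ/18 ⊕ ℤ/18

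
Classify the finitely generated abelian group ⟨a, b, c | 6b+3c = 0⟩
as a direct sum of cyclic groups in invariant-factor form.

Answer: M ≅ ℤ^2 ⊕ ℤ/3

Derivation:
rank_ℚ(R)=1; free=3−1=2
SNF(R) diag = [3] → torsion [3]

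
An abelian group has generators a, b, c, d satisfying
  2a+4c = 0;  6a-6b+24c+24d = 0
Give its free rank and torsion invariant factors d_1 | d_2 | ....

rank_ℚ(R)=2; free=4−2=2
SNF(R) diag = [2, 6] → torsion [2, 6]

Answer: M ≅ ℤ^2 ⊕ ℤ/2 ⊕ ℤ/6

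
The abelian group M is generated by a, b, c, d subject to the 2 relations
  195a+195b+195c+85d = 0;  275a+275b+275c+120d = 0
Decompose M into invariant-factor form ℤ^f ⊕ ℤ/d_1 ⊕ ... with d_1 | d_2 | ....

Answer: M ≅ ℤ^2 ⊕ ℤ/5 ⊕ ℤ/5

Derivation:
rank_ℚ(R)=2; free=4−2=2
SNF(R) diag = [5, 5] → torsion [5, 5]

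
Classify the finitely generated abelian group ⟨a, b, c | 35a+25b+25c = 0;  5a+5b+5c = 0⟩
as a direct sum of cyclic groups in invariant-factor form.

rank_ℚ(R)=2; free=3−2=1
SNF(R) diag = [5, 10] → torsion [5, 10]

Answer: M ≅ ℤ^1 ⊕ ℤ/5 ⊕ ℤ/10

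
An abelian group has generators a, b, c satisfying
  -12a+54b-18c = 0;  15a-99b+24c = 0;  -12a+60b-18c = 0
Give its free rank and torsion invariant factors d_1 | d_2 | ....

Answer: M ≅ ℤ/3 ⊕ ℤ/6 ⊕ ℤ/6

Derivation:
rank_ℚ(R)=3; free=3−3=0
SNF(R) diag = [3, 6, 6] → torsion [3, 6, 6]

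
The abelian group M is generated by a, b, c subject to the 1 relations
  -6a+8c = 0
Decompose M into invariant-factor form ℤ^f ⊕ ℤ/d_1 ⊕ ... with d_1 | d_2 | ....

rank_ℚ(R)=1; free=3−1=2
SNF(R) diag = [2] → torsion [2]

Answer: M ≅ ℤ^2 ⊕ ℤ/2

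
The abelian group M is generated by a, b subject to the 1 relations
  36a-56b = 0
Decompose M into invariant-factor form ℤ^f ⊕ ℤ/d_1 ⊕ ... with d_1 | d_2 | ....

rank_ℚ(R)=1; free=2−1=1
SNF(R) diag = [4] → torsion [4]

Answer: M ≅ ℤ^1 ⊕ ℤ/4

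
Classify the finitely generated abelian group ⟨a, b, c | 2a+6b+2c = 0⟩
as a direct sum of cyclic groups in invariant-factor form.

Answer: M ≅ ℤ^2 ⊕ ℤ/2

Derivation:
rank_ℚ(R)=1; free=3−1=2
SNF(R) diag = [2] → torsion [2]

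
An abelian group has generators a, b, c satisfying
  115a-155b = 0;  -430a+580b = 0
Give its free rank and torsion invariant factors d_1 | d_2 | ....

rank_ℚ(R)=2; free=3−2=1
SNF(R) diag = [5, 10] → torsion [5, 10]

Answer: M ≅ ℤ^1 ⊕ ℤ/5 ⊕ ℤ/10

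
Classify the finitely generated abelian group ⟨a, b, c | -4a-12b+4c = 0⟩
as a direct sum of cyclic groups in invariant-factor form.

Answer: M ≅ ℤ^2 ⊕ ℤ/4

Derivation:
rank_ℚ(R)=1; free=3−1=2
SNF(R) diag = [4] → torsion [4]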